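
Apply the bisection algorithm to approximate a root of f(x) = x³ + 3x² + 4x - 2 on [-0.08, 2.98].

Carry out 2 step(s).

f(x) = x³ + 3x² + 4x - 2
Initial interval: [-0.08, 2.98]

Iteration 1:
  c_1 = (-0.080000 + 2.980000)/2 = 1.450000
  f(c_1) = f(1.450000) = 13.156125
  f(a) × f(c) < 0, new interval: [-0.080000, 1.450000]
Iteration 2:
  c_2 = (-0.080000 + 1.450000)/2 = 0.685000
  f(c_2) = f(0.685000) = 2.469094
  f(a) × f(c) < 0, new interval: [-0.080000, 0.685000]

After 2 iteration(s), the approximation is c_2 = 0.685000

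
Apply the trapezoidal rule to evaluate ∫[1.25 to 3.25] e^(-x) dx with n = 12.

f(x) = e^(-x)
a = 1.25, b = 3.25, n = 12
h = (b - a)/n = 0.166667

Trapezoidal rule: (h/2)[f(x₀) + 2f(x₁) + 2f(x₂) + ... + f(xₙ)]

x_0 = 1.2500, f(x_0) = 0.286505, coefficient = 1
x_1 = 1.4167, f(x_1) = 0.242521, coefficient = 2
x_2 = 1.5833, f(x_2) = 0.205290, coefficient = 2
x_3 = 1.7500, f(x_3) = 0.173774, coefficient = 2
x_4 = 1.9167, f(x_4) = 0.147096, coefficient = 2
x_5 = 2.0833, f(x_5) = 0.124514, coefficient = 2
x_6 = 2.2500, f(x_6) = 0.105399, coefficient = 2
x_7 = 2.4167, f(x_7) = 0.089219, coefficient = 2
x_8 = 2.5833, f(x_8) = 0.075522, coefficient = 2
x_9 = 2.7500, f(x_9) = 0.063928, coefficient = 2
x_10 = 2.9167, f(x_10) = 0.054114, coefficient = 2
x_11 = 3.0833, f(x_11) = 0.045806, coefficient = 2
x_12 = 3.2500, f(x_12) = 0.038774, coefficient = 1

I ≈ (0.166667/2) × 2.979645 = 0.248304
Exact value: 0.247731
Error: 0.000573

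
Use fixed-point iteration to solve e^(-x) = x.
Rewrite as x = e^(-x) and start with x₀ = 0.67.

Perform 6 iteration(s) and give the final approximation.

Equation: e^(-x) = x
Fixed-point form: x = e^(-x)
x₀ = 0.67

x_1 = g(0.670000) = 0.511709
x_2 = g(0.511709) = 0.599470
x_3 = g(0.599470) = 0.549102
x_4 = g(0.549102) = 0.577468
x_5 = g(0.577468) = 0.561318
x_6 = g(0.561318) = 0.570457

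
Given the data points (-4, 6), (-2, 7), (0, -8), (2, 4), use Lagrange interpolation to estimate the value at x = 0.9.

Lagrange interpolation formula:
P(x) = Σ yᵢ × Lᵢ(x)
where Lᵢ(x) = Π_{j≠i} (x - xⱼ)/(xᵢ - xⱼ)

L_0(0.9) = (0.9 - (-2))/(-4 - (-2)) × (0.9 - 0)/(-4 - 0) × (0.9 - 2)/(-4 - 2) = 0.059813
L_1(0.9) = (0.9 - (-4))/(-2 - (-4)) × (0.9 - 0)/(-2 - 0) × (0.9 - 2)/(-2 - 2) = -0.303188
L_2(0.9) = (0.9 - (-4))/(0 - (-4)) × (0.9 - (-2))/(0 - (-2)) × (0.9 - 2)/(0 - 2) = 0.976938
L_3(0.9) = (0.9 - (-4))/(2 - (-4)) × (0.9 - (-2))/(2 - (-2)) × (0.9 - 0)/(2 - 0) = 0.266438

P(0.9) = 6×L_0(0.9) + 7×L_1(0.9) + (-8)×L_2(0.9) + 4×L_3(0.9)
P(0.9) = -8.513188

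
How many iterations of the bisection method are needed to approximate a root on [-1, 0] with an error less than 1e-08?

We need (b-a)/2^n ≤ 1e-08
(0 - (-1))/2^n ≤ 1e-08
1/2^n ≤ 1e-08
2^n ≥ 100000000
n ≥ log₂(100000000) = 26.58
n ≥ 27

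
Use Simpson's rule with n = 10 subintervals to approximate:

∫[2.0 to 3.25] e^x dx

f(x) = e^x
a = 2.0, b = 3.25, n = 10
h = (b - a)/n = 0.125000

Simpson's rule: (h/3)[f(x₀) + 4f(x₁) + 2f(x₂) + ... + f(xₙ)]

x_0 = 2.0000, f(x_0) = 7.389056, coefficient = 1
x_1 = 2.1250, f(x_1) = 8.372897, coefficient = 4
x_2 = 2.2500, f(x_2) = 9.487736, coefficient = 2
x_3 = 2.3750, f(x_3) = 10.751013, coefficient = 4
x_4 = 2.5000, f(x_4) = 12.182494, coefficient = 2
x_5 = 2.6250, f(x_5) = 13.804574, coefficient = 4
x_6 = 2.7500, f(x_6) = 15.642632, coefficient = 2
x_7 = 2.8750, f(x_7) = 17.725424, coefficient = 4
x_8 = 3.0000, f(x_8) = 20.085537, coefficient = 2
x_9 = 3.1250, f(x_9) = 22.759895, coefficient = 4
x_10 = 3.2500, f(x_10) = 25.790340, coefficient = 1

I ≈ (0.125000/3) × 441.631410 = 18.401309
Exact value: 18.401284
Error: 0.000025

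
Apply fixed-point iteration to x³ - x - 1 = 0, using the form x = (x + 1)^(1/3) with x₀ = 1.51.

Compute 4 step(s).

Equation: x³ - x - 1 = 0
Fixed-point form: x = (x + 1)^(1/3)
x₀ = 1.51

x_1 = g(1.510000) = 1.359016
x_2 = g(1.359016) = 1.331201
x_3 = g(1.331201) = 1.325948
x_4 = g(1.325948) = 1.324952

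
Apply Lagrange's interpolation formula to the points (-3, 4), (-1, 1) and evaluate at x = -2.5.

Lagrange interpolation formula:
P(x) = Σ yᵢ × Lᵢ(x)
where Lᵢ(x) = Π_{j≠i} (x - xⱼ)/(xᵢ - xⱼ)

L_0(-2.5) = (-2.5 - (-1))/(-3 - (-1)) = 0.750000
L_1(-2.5) = (-2.5 - (-3))/(-1 - (-3)) = 0.250000

P(-2.5) = 4×L_0(-2.5) + 1×L_1(-2.5)
P(-2.5) = 3.250000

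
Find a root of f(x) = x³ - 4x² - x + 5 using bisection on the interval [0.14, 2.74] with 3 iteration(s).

f(x) = x³ - 4x² - x + 5
Initial interval: [0.14, 2.74]

Iteration 1:
  c_1 = (0.140000 + 2.740000)/2 = 1.440000
  f(c_1) = f(1.440000) = -1.748416
  f(a) × f(c) < 0, new interval: [0.140000, 1.440000]
Iteration 2:
  c_2 = (0.140000 + 1.440000)/2 = 0.790000
  f(c_2) = f(0.790000) = 2.206639
  f(a) × f(c) ≥ 0, new interval: [0.790000, 1.440000]
Iteration 3:
  c_3 = (0.790000 + 1.440000)/2 = 1.115000
  f(c_3) = f(1.115000) = 0.298296
  f(a) × f(c) ≥ 0, new interval: [1.115000, 1.440000]

After 3 iteration(s), the approximation is c_3 = 1.115000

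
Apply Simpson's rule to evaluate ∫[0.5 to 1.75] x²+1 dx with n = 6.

f(x) = x²+1
a = 0.5, b = 1.75, n = 6
h = (b - a)/n = 0.208333

Simpson's rule: (h/3)[f(x₀) + 4f(x₁) + 2f(x₂) + ... + f(xₙ)]

x_0 = 0.5000, f(x_0) = 1.250000, coefficient = 1
x_1 = 0.7083, f(x_1) = 1.501736, coefficient = 4
x_2 = 0.9167, f(x_2) = 1.840278, coefficient = 2
x_3 = 1.1250, f(x_3) = 2.265625, coefficient = 4
x_4 = 1.3333, f(x_4) = 2.777778, coefficient = 2
x_5 = 1.5417, f(x_5) = 3.376736, coefficient = 4
x_6 = 1.7500, f(x_6) = 4.062500, coefficient = 1

I ≈ (0.208333/3) × 43.125000 = 2.994792
Exact value: 2.994792
Error: 0.000000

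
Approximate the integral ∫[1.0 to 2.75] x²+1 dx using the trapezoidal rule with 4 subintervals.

f(x) = x²+1
a = 1.0, b = 2.75, n = 4
h = (b - a)/n = 0.437500

Trapezoidal rule: (h/2)[f(x₀) + 2f(x₁) + 2f(x₂) + ... + f(xₙ)]

x_0 = 1.0000, f(x_0) = 2.000000, coefficient = 1
x_1 = 1.4375, f(x_1) = 3.066406, coefficient = 2
x_2 = 1.8750, f(x_2) = 4.515625, coefficient = 2
x_3 = 2.3125, f(x_3) = 6.347656, coefficient = 2
x_4 = 2.7500, f(x_4) = 8.562500, coefficient = 1

I ≈ (0.437500/2) × 38.421875 = 8.404785
Exact value: 8.348958
Error: 0.055827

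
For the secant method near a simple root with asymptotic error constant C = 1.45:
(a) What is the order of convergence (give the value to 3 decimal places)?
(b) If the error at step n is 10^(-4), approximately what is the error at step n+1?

(a) Secant method has superlinear convergence with order φ = (1+√5)/2 ≈ 1.618.
    This means |e_{n+1}| ≈ C|e_n|^1.618.

(b) With |e_n| = 10^(-4) and C = 1.45:
    |e_{n+1}| ≈ 1.45 × (10^(-4))^1.618 = 1.45 × 10^(-6.47)

(a) ≈ 1.618 (golden ratio); (b) |e_{n+1}| ≈ 4.889e-07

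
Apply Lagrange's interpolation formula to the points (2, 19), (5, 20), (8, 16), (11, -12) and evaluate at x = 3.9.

Lagrange interpolation formula:
P(x) = Σ yᵢ × Lᵢ(x)
where Lᵢ(x) = Π_{j≠i} (x - xⱼ)/(xᵢ - xⱼ)

L_0(3.9) = (3.9 - 5)/(2 - 5) × (3.9 - 8)/(2 - 8) × (3.9 - 11)/(2 - 11) = 0.197660
L_1(3.9) = (3.9 - 2)/(5 - 2) × (3.9 - 8)/(5 - 8) × (3.9 - 11)/(5 - 11) = 1.024241
L_2(3.9) = (3.9 - 2)/(8 - 2) × (3.9 - 5)/(8 - 5) × (3.9 - 11)/(8 - 11) = -0.274796
L_3(3.9) = (3.9 - 2)/(11 - 2) × (3.9 - 5)/(11 - 5) × (3.9 - 8)/(11 - 8) = 0.052895

P(3.9) = 19×L_0(3.9) + 20×L_1(3.9) + 16×L_2(3.9) + (-12)×L_3(3.9)
P(3.9) = 19.208883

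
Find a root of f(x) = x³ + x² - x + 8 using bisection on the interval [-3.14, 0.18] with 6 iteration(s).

f(x) = x³ + x² - x + 8
Initial interval: [-3.14, 0.18]

Iteration 1:
  c_1 = (-3.140000 + 0.180000)/2 = -1.480000
  f(c_1) = f(-1.480000) = 8.428608
  f(a) × f(c) < 0, new interval: [-3.140000, -1.480000]
Iteration 2:
  c_2 = (-3.140000 + (-1.480000))/2 = -2.310000
  f(c_2) = f(-2.310000) = 3.319709
  f(a) × f(c) < 0, new interval: [-3.140000, -2.310000]
Iteration 3:
  c_3 = (-3.140000 + (-2.310000))/2 = -2.725000
  f(c_3) = f(-2.725000) = -2.084203
  f(a) × f(c) ≥ 0, new interval: [-2.725000, -2.310000]
Iteration 4:
  c_4 = (-2.725000 + (-2.310000))/2 = -2.517500
  f(c_4) = f(-2.517500) = 0.899879
  f(a) × f(c) < 0, new interval: [-2.725000, -2.517500]
Iteration 5:
  c_5 = (-2.725000 + (-2.517500))/2 = -2.621250
  f(c_5) = f(-2.621250) = -0.518280
  f(a) × f(c) ≥ 0, new interval: [-2.621250, -2.517500]
Iteration 6:
  c_6 = (-2.621250 + (-2.517500))/2 = -2.569375
  f(c_6) = f(-2.569375) = 0.208851
  f(a) × f(c) < 0, new interval: [-2.621250, -2.569375]

After 6 iteration(s), the approximation is c_6 = -2.569375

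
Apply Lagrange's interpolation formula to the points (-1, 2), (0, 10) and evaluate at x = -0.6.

Lagrange interpolation formula:
P(x) = Σ yᵢ × Lᵢ(x)
where Lᵢ(x) = Π_{j≠i} (x - xⱼ)/(xᵢ - xⱼ)

L_0(-0.6) = (-0.6 - 0)/(-1 - 0) = 0.600000
L_1(-0.6) = (-0.6 - (-1))/(0 - (-1)) = 0.400000

P(-0.6) = 2×L_0(-0.6) + 10×L_1(-0.6)
P(-0.6) = 5.200000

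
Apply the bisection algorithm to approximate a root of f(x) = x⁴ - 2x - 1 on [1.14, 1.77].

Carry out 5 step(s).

f(x) = x⁴ - 2x - 1
Initial interval: [1.14, 1.77]

Iteration 1:
  c_1 = (1.140000 + 1.770000)/2 = 1.455000
  f(c_1) = f(1.455000) = 0.571795
  f(a) × f(c) < 0, new interval: [1.140000, 1.455000]
Iteration 2:
  c_2 = (1.140000 + 1.455000)/2 = 1.297500
  f(c_2) = f(1.297500) = -0.760807
  f(a) × f(c) ≥ 0, new interval: [1.297500, 1.455000]
Iteration 3:
  c_3 = (1.297500 + 1.455000)/2 = 1.376250
  f(c_3) = f(1.376250) = -0.165021
  f(a) × f(c) ≥ 0, new interval: [1.376250, 1.455000]
Iteration 4:
  c_4 = (1.376250 + 1.455000)/2 = 1.415625
  f(c_4) = f(1.415625) = 0.184743
  f(a) × f(c) < 0, new interval: [1.376250, 1.415625]
Iteration 5:
  c_5 = (1.376250 + 1.415625)/2 = 1.395938
  f(c_5) = f(1.395938) = 0.005329
  f(a) × f(c) < 0, new interval: [1.376250, 1.395938]

After 5 iteration(s), the approximation is c_5 = 1.395938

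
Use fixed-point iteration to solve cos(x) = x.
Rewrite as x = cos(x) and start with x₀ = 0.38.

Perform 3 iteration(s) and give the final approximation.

Equation: cos(x) = x
Fixed-point form: x = cos(x)
x₀ = 0.38

x_1 = g(0.380000) = 0.928665
x_2 = g(0.928665) = 0.598904
x_3 = g(0.598904) = 0.825954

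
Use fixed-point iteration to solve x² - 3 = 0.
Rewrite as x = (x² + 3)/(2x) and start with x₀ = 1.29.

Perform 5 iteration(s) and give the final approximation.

Equation: x² - 3 = 0
Fixed-point form: x = (x² + 3)/(2x)
x₀ = 1.29

x_1 = g(1.290000) = 1.807791
x_2 = g(1.807791) = 1.733637
x_3 = g(1.733637) = 1.732052
x_4 = g(1.732052) = 1.732051
x_5 = g(1.732051) = 1.732051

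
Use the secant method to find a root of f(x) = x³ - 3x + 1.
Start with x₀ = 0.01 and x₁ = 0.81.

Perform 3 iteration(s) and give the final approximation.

f(x) = x³ - 3x + 1
x₀ = 0.01, x₁ = 0.81

Secant formula: x_{n+1} = x_n - f(x_n)(x_n - x_{n-1})/(f(x_n) - f(x_{n-1}))

Iteration 1:
  f(0.010000) = 0.970001
  f(0.810000) = -0.898559
  x_2 = 0.810000 - (-0.898559)×(0.810000 - 0.010000)/(-0.898559 - 0.970001)
       = 0.425293
Iteration 2:
  f(0.810000) = -0.898559
  f(0.425293) = -0.198956
  x_3 = 0.425293 - (-0.198956)×(0.425293 - 0.810000)/(-0.198956 - (-0.898559))
       = 0.315889
Iteration 3:
  f(0.425293) = -0.198956
  f(0.315889) = 0.083854
  x_4 = 0.315889 - 0.083854×(0.315889 - 0.425293)/(0.083854 - (-0.198956))
       = 0.348328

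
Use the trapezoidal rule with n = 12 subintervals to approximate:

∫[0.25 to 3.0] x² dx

f(x) = x²
a = 0.25, b = 3.0, n = 12
h = (b - a)/n = 0.229167

Trapezoidal rule: (h/2)[f(x₀) + 2f(x₁) + 2f(x₂) + ... + f(xₙ)]

x_0 = 0.2500, f(x_0) = 0.062500, coefficient = 1
x_1 = 0.4792, f(x_1) = 0.229601, coefficient = 2
x_2 = 0.7083, f(x_2) = 0.501736, coefficient = 2
x_3 = 0.9375, f(x_3) = 0.878906, coefficient = 2
x_4 = 1.1667, f(x_4) = 1.361111, coefficient = 2
x_5 = 1.3958, f(x_5) = 1.948351, coefficient = 2
x_6 = 1.6250, f(x_6) = 2.640625, coefficient = 2
x_7 = 1.8542, f(x_7) = 3.437934, coefficient = 2
x_8 = 2.0833, f(x_8) = 4.340278, coefficient = 2
x_9 = 2.3125, f(x_9) = 5.347656, coefficient = 2
x_10 = 2.5417, f(x_10) = 6.460069, coefficient = 2
x_11 = 2.7708, f(x_11) = 7.677517, coefficient = 2
x_12 = 3.0000, f(x_12) = 9.000000, coefficient = 1

I ≈ (0.229167/2) × 78.710069 = 9.018862
Exact value: 8.994792
Error: 0.024070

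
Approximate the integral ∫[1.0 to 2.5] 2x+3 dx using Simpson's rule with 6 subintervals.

f(x) = 2x+3
a = 1.0, b = 2.5, n = 6
h = (b - a)/n = 0.250000

Simpson's rule: (h/3)[f(x₀) + 4f(x₁) + 2f(x₂) + ... + f(xₙ)]

x_0 = 1.0000, f(x_0) = 5.000000, coefficient = 1
x_1 = 1.2500, f(x_1) = 5.500000, coefficient = 4
x_2 = 1.5000, f(x_2) = 6.000000, coefficient = 2
x_3 = 1.7500, f(x_3) = 6.500000, coefficient = 4
x_4 = 2.0000, f(x_4) = 7.000000, coefficient = 2
x_5 = 2.2500, f(x_5) = 7.500000, coefficient = 4
x_6 = 2.5000, f(x_6) = 8.000000, coefficient = 1

I ≈ (0.250000/3) × 117.000000 = 9.750000
Exact value: 9.750000
Error: 0.000000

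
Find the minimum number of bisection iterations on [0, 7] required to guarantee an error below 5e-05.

We need (b-a)/2^n ≤ 5e-05
(7 - 0)/2^n ≤ 5e-05
7/2^n ≤ 5e-05
2^n ≥ 140000
n ≥ log₂(140000) = 17.10
n ≥ 18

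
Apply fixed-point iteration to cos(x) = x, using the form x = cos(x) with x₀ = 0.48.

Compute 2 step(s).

Equation: cos(x) = x
Fixed-point form: x = cos(x)
x₀ = 0.48

x_1 = g(0.480000) = 0.886995
x_2 = g(0.886995) = 0.631744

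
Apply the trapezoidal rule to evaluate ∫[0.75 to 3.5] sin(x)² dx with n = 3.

f(x) = sin(x)²
a = 0.75, b = 3.5, n = 3
h = (b - a)/n = 0.916667

Trapezoidal rule: (h/2)[f(x₀) + 2f(x₁) + 2f(x₂) + ... + f(xₙ)]

x_0 = 0.7500, f(x_0) = 0.464631, coefficient = 1
x_1 = 1.6667, f(x_1) = 0.990837, coefficient = 2
x_2 = 2.5833, f(x_2) = 0.280593, coefficient = 2
x_3 = 3.5000, f(x_3) = 0.123049, coefficient = 1

I ≈ (0.916667/2) × 3.130541 = 1.434831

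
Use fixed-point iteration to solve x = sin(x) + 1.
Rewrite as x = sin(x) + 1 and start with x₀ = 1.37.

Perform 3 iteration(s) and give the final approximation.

Equation: x = sin(x) + 1
Fixed-point form: x = sin(x) + 1
x₀ = 1.37

x_1 = g(1.370000) = 1.979908
x_2 = g(1.979908) = 1.917475
x_3 = g(1.917475) = 1.940507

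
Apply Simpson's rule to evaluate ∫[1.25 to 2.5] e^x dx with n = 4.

f(x) = e^x
a = 1.25, b = 2.5, n = 4
h = (b - a)/n = 0.312500

Simpson's rule: (h/3)[f(x₀) + 4f(x₁) + 2f(x₂) + ... + f(xₙ)]

x_0 = 1.2500, f(x_0) = 3.490343, coefficient = 1
x_1 = 1.5625, f(x_1) = 4.770733, coefficient = 4
x_2 = 1.8750, f(x_2) = 6.520819, coefficient = 2
x_3 = 2.1875, f(x_3) = 8.912903, coefficient = 4
x_4 = 2.5000, f(x_4) = 12.182494, coefficient = 1

I ≈ (0.312500/3) × 83.449020 = 8.692606
Exact value: 8.692151
Error: 0.000455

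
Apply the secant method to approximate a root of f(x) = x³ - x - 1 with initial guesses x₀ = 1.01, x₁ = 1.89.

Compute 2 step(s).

f(x) = x³ - x - 1
x₀ = 1.01, x₁ = 1.89

Secant formula: x_{n+1} = x_n - f(x_n)(x_n - x_{n-1})/(f(x_n) - f(x_{n-1}))

Iteration 1:
  f(1.010000) = -0.979699
  f(1.890000) = 3.861269
  x_2 = 1.890000 - 3.861269×(1.890000 - 1.010000)/(3.861269 - (-0.979699))
       = 1.188091
Iteration 2:
  f(1.890000) = 3.861269
  f(1.188091) = -0.511027
  x_3 = 1.188091 - (-0.511027)×(1.188091 - 1.890000)/(-0.511027 - 3.861269)
       = 1.270129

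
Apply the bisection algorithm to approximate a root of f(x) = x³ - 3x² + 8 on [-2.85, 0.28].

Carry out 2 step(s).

f(x) = x³ - 3x² + 8
Initial interval: [-2.85, 0.28]

Iteration 1:
  c_1 = (-2.850000 + 0.280000)/2 = -1.285000
  f(c_1) = f(-1.285000) = 0.924501
  f(a) × f(c) < 0, new interval: [-2.850000, -1.285000]
Iteration 2:
  c_2 = (-2.850000 + (-1.285000))/2 = -2.067500
  f(c_2) = f(-2.067500) = -13.661314
  f(a) × f(c) ≥ 0, new interval: [-2.067500, -1.285000]

After 2 iteration(s), the approximation is c_2 = -2.067500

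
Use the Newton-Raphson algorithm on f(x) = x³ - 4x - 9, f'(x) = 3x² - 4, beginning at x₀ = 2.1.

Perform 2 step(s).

f(x) = x³ - 4x - 9
f'(x) = 3x² - 4
x₀ = 2.1

Newton-Raphson formula: x_{n+1} = x_n - f(x_n)/f'(x_n)

Iteration 1:
  f(2.100000) = -8.139000
  f'(2.100000) = 9.230000
  x_1 = 2.100000 - (-8.139000)/9.230000 = 2.981798
Iteration 2:
  f(2.981798) = 5.584341
  f'(2.981798) = 22.673367
  x_2 = 2.981798 - 5.584341/22.673367 = 2.735503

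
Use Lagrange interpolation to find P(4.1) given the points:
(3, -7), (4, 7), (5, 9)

Lagrange interpolation formula:
P(x) = Σ yᵢ × Lᵢ(x)
where Lᵢ(x) = Π_{j≠i} (x - xⱼ)/(xᵢ - xⱼ)

L_0(4.1) = (4.1 - 4)/(3 - 4) × (4.1 - 5)/(3 - 5) = -0.045000
L_1(4.1) = (4.1 - 3)/(4 - 3) × (4.1 - 5)/(4 - 5) = 0.990000
L_2(4.1) = (4.1 - 3)/(5 - 3) × (4.1 - 4)/(5 - 4) = 0.055000

P(4.1) = (-7)×L_0(4.1) + 7×L_1(4.1) + 9×L_2(4.1)
P(4.1) = 7.740000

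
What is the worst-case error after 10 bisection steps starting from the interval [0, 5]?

Bisection error bound: |error| ≤ (b-a)/2^n
|error| ≤ (5 - 0)/2^10 = 5/2^10
|error| ≤ 0.0048828125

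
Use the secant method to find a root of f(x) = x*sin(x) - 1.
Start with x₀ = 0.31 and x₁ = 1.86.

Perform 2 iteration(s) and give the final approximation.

f(x) = x*sin(x) - 1
x₀ = 0.31, x₁ = 1.86

Secant formula: x_{n+1} = x_n - f(x_n)(x_n - x_{n-1})/(f(x_n) - f(x_{n-1}))

Iteration 1:
  f(0.310000) = -0.905432
  f(1.860000) = 0.782757
  x_2 = 1.860000 - 0.782757×(1.860000 - 0.310000)/(0.782757 - (-0.905432))
       = 1.141317
Iteration 2:
  f(1.860000) = 0.782757
  f(1.141317) = 0.037665
  x_3 = 1.141317 - 0.037665×(1.141317 - 1.860000)/(0.037665 - 0.782757)
       = 1.104986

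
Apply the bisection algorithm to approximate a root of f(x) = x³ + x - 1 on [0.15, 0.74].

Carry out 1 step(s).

f(x) = x³ + x - 1
Initial interval: [0.15, 0.74]

Iteration 1:
  c_1 = (0.150000 + 0.740000)/2 = 0.445000
  f(c_1) = f(0.445000) = -0.466879
  f(a) × f(c) ≥ 0, new interval: [0.445000, 0.740000]

After 1 iteration(s), the approximation is c_1 = 0.445000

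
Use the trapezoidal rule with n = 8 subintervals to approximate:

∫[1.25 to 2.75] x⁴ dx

f(x) = x⁴
a = 1.25, b = 2.75, n = 8
h = (b - a)/n = 0.187500

Trapezoidal rule: (h/2)[f(x₀) + 2f(x₁) + 2f(x₂) + ... + f(xₙ)]

x_0 = 1.2500, f(x_0) = 2.441406, coefficient = 1
x_1 = 1.4375, f(x_1) = 4.270035, coefficient = 2
x_2 = 1.6250, f(x_2) = 6.972900, coefficient = 2
x_3 = 1.8125, f(x_3) = 10.792252, coefficient = 2
x_4 = 2.0000, f(x_4) = 16.000000, coefficient = 2
x_5 = 2.1875, f(x_5) = 22.897720, coefficient = 2
x_6 = 2.3750, f(x_6) = 31.816650, coefficient = 2
x_7 = 2.5625, f(x_7) = 43.117691, coefficient = 2
x_8 = 2.7500, f(x_8) = 57.191406, coefficient = 1

I ≈ (0.187500/2) × 331.367310 = 31.065685
Exact value: 30.844922
Error: 0.220763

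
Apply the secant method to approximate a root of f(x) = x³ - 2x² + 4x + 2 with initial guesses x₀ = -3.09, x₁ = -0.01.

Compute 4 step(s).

f(x) = x³ - 2x² + 4x + 2
x₀ = -3.09, x₁ = -0.01

Secant formula: x_{n+1} = x_n - f(x_n)(x_n - x_{n-1})/(f(x_n) - f(x_{n-1}))

Iteration 1:
  f(-3.090000) = -58.959829
  f(-0.010000) = 1.959799
  x_2 = -0.010000 - 1.959799×(-0.010000 - (-3.090000))/(1.959799 - (-58.959829))
       = -0.109084
Iteration 2:
  f(-0.010000) = 1.959799
  f(-0.109084) = 1.538566
  x_3 = -0.109084 - 1.538566×(-0.109084 - (-0.010000))/(1.538566 - 1.959799)
       = -0.470993
Iteration 3:
  f(-0.109084) = 1.538566
  f(-0.470993) = -0.432121
  x_4 = -0.470993 - (-0.432121)×(-0.470993 - (-0.109084))/(-0.432121 - 1.538566)
       = -0.391635
Iteration 4:
  f(-0.470993) = -0.432121
  f(-0.391635) = 0.066633
  x_5 = -0.391635 - 0.066633×(-0.391635 - (-0.470993))/(0.066633 - (-0.432121))
       = -0.402238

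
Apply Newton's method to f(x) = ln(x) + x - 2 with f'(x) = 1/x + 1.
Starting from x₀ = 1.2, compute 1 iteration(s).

f(x) = ln(x) + x - 2
f'(x) = 1/x + 1
x₀ = 1.2

Newton-Raphson formula: x_{n+1} = x_n - f(x_n)/f'(x_n)

Iteration 1:
  f(1.200000) = -0.617678
  f'(1.200000) = 1.833333
  x_1 = 1.200000 - (-0.617678)/1.833333 = 1.536916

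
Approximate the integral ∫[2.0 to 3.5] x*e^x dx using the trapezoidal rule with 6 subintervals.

f(x) = x*e^x
a = 2.0, b = 3.5, n = 6
h = (b - a)/n = 0.250000

Trapezoidal rule: (h/2)[f(x₀) + 2f(x₁) + 2f(x₂) + ... + f(xₙ)]

x_0 = 2.0000, f(x_0) = 14.778112, coefficient = 1
x_1 = 2.2500, f(x_1) = 21.347406, coefficient = 2
x_2 = 2.5000, f(x_2) = 30.456235, coefficient = 2
x_3 = 2.7500, f(x_3) = 43.017238, coefficient = 2
x_4 = 3.0000, f(x_4) = 60.256611, coefficient = 2
x_5 = 3.2500, f(x_5) = 83.818605, coefficient = 2
x_6 = 3.5000, f(x_6) = 115.904082, coefficient = 1

I ≈ (0.250000/2) × 608.474381 = 76.059298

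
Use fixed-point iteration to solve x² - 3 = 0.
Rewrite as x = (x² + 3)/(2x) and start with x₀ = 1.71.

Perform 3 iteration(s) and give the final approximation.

Equation: x² - 3 = 0
Fixed-point form: x = (x² + 3)/(2x)
x₀ = 1.71

x_1 = g(1.710000) = 1.732193
x_2 = g(1.732193) = 1.732051
x_3 = g(1.732051) = 1.732051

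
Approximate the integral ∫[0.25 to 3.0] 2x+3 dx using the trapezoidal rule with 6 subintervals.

f(x) = 2x+3
a = 0.25, b = 3.0, n = 6
h = (b - a)/n = 0.458333

Trapezoidal rule: (h/2)[f(x₀) + 2f(x₁) + 2f(x₂) + ... + f(xₙ)]

x_0 = 0.2500, f(x_0) = 3.500000, coefficient = 1
x_1 = 0.7083, f(x_1) = 4.416667, coefficient = 2
x_2 = 1.1667, f(x_2) = 5.333333, coefficient = 2
x_3 = 1.6250, f(x_3) = 6.250000, coefficient = 2
x_4 = 2.0833, f(x_4) = 7.166667, coefficient = 2
x_5 = 2.5417, f(x_5) = 8.083333, coefficient = 2
x_6 = 3.0000, f(x_6) = 9.000000, coefficient = 1

I ≈ (0.458333/2) × 75.000000 = 17.187500
Exact value: 17.187500
Error: 0.000000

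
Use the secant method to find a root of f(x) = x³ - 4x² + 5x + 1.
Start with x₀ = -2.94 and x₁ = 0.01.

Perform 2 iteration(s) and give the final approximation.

f(x) = x³ - 4x² + 5x + 1
x₀ = -2.94, x₁ = 0.01

Secant formula: x_{n+1} = x_n - f(x_n)(x_n - x_{n-1})/(f(x_n) - f(x_{n-1}))

Iteration 1:
  f(-2.940000) = -73.686584
  f(0.010000) = 1.049601
  x_2 = 0.010000 - 1.049601×(0.010000 - (-2.940000))/(1.049601 - (-73.686584))
       = -0.031430
Iteration 2:
  f(0.010000) = 1.049601
  f(-0.031430) = 0.838867
  x_3 = -0.031430 - 0.838867×(-0.031430 - 0.010000)/(0.838867 - 1.049601)
       = -0.196351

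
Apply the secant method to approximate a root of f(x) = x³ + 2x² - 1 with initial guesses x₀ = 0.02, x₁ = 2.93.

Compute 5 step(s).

f(x) = x³ + 2x² - 1
x₀ = 0.02, x₁ = 2.93

Secant formula: x_{n+1} = x_n - f(x_n)(x_n - x_{n-1})/(f(x_n) - f(x_{n-1}))

Iteration 1:
  f(0.020000) = -0.999192
  f(2.930000) = 41.323557
  x_2 = 2.930000 - 41.323557×(2.930000 - 0.020000)/(41.323557 - (-0.999192))
       = 0.088702
Iteration 2:
  f(2.930000) = 41.323557
  f(0.088702) = -0.983566
  x_3 = 0.088702 - (-0.983566)×(0.088702 - 2.930000)/(-0.983566 - 41.323557)
       = 0.154757
Iteration 3:
  f(0.088702) = -0.983566
  f(0.154757) = -0.948394
  x_4 = 0.154757 - (-0.948394)×(0.154757 - 0.088702)/(-0.948394 - (-0.983566))
       = 1.935904
Iteration 4:
  f(0.154757) = -0.948394
  f(1.935904) = 13.750691
  x_5 = 1.935904 - 13.750691×(1.935904 - 0.154757)/(13.750691 - (-0.948394))
       = 0.269678
Iteration 5:
  f(1.935904) = 13.750691
  f(0.269678) = -0.834935
  x_6 = 0.269678 - (-0.834935)×(0.269678 - 1.935904)/(-0.834935 - 13.750691)
       = 0.365059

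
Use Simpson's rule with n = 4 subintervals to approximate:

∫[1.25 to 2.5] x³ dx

f(x) = x³
a = 1.25, b = 2.5, n = 4
h = (b - a)/n = 0.312500

Simpson's rule: (h/3)[f(x₀) + 4f(x₁) + 2f(x₂) + ... + f(xₙ)]

x_0 = 1.2500, f(x_0) = 1.953125, coefficient = 1
x_1 = 1.5625, f(x_1) = 3.814697, coefficient = 4
x_2 = 1.8750, f(x_2) = 6.591797, coefficient = 2
x_3 = 2.1875, f(x_3) = 10.467529, coefficient = 4
x_4 = 2.5000, f(x_4) = 15.625000, coefficient = 1

I ≈ (0.312500/3) × 87.890625 = 9.155273
Exact value: 9.155273
Error: 0.000000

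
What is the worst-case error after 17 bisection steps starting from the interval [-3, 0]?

Bisection error bound: |error| ≤ (b-a)/2^n
|error| ≤ (0 - (-3))/2^17 = 3/2^17
|error| ≤ 0.0000228882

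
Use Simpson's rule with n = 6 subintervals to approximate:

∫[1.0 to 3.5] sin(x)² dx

f(x) = sin(x)²
a = 1.0, b = 3.5, n = 6
h = (b - a)/n = 0.416667

Simpson's rule: (h/3)[f(x₀) + 4f(x₁) + 2f(x₂) + ... + f(xₙ)]

x_0 = 1.0000, f(x_0) = 0.708073, coefficient = 1
x_1 = 1.4167, f(x_1) = 0.976432, coefficient = 4
x_2 = 1.8333, f(x_2) = 0.932643, coefficient = 2
x_3 = 2.2500, f(x_3) = 0.605398, coefficient = 4
x_4 = 2.6667, f(x_4) = 0.209098, coefficient = 2
x_5 = 3.0833, f(x_5) = 0.003390, coefficient = 4
x_6 = 3.5000, f(x_6) = 0.123049, coefficient = 1

I ≈ (0.416667/3) × 9.455485 = 1.313262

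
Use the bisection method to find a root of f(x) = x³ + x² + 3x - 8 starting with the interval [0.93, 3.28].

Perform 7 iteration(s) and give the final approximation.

f(x) = x³ + x² + 3x - 8
Initial interval: [0.93, 3.28]

Iteration 1:
  c_1 = (0.930000 + 3.280000)/2 = 2.105000
  f(c_1) = f(2.105000) = 12.073333
  f(a) × f(c) < 0, new interval: [0.930000, 2.105000]
Iteration 2:
  c_2 = (0.930000 + 2.105000)/2 = 1.517500
  f(c_2) = f(1.517500) = 2.349815
  f(a) × f(c) < 0, new interval: [0.930000, 1.517500]
Iteration 3:
  c_3 = (0.930000 + 1.517500)/2 = 1.223750
  f(c_3) = f(1.223750) = -0.998542
  f(a) × f(c) ≥ 0, new interval: [1.223750, 1.517500]
Iteration 4:
  c_4 = (1.223750 + 1.517500)/2 = 1.370625
  f(c_4) = f(1.370625) = 0.565362
  f(a) × f(c) < 0, new interval: [1.223750, 1.370625]
Iteration 5:
  c_5 = (1.223750 + 1.370625)/2 = 1.297188
  f(c_5) = f(1.297188) = -0.242971
  f(a) × f(c) ≥ 0, new interval: [1.297188, 1.370625]
Iteration 6:
  c_6 = (1.297188 + 1.370625)/2 = 1.333906
  f(c_6) = f(1.333906) = 0.154452
  f(a) × f(c) < 0, new interval: [1.297188, 1.333906]
Iteration 7:
  c_7 = (1.297188 + 1.333906)/2 = 1.315547
  f(c_7) = f(1.315547) = -0.045927
  f(a) × f(c) ≥ 0, new interval: [1.315547, 1.333906]

After 7 iteration(s), the approximation is c_7 = 1.315547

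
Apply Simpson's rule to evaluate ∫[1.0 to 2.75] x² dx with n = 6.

f(x) = x²
a = 1.0, b = 2.75, n = 6
h = (b - a)/n = 0.291667

Simpson's rule: (h/3)[f(x₀) + 4f(x₁) + 2f(x₂) + ... + f(xₙ)]

x_0 = 1.0000, f(x_0) = 1.000000, coefficient = 1
x_1 = 1.2917, f(x_1) = 1.668403, coefficient = 4
x_2 = 1.5833, f(x_2) = 2.506944, coefficient = 2
x_3 = 1.8750, f(x_3) = 3.515625, coefficient = 4
x_4 = 2.1667, f(x_4) = 4.694444, coefficient = 2
x_5 = 2.4583, f(x_5) = 6.043403, coefficient = 4
x_6 = 2.7500, f(x_6) = 7.562500, coefficient = 1

I ≈ (0.291667/3) × 67.875000 = 6.598958
Exact value: 6.598958
Error: 0.000000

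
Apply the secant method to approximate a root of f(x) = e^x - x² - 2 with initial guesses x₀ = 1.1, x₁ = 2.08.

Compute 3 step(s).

f(x) = e^x - x² - 2
x₀ = 1.1, x₁ = 2.08

Secant formula: x_{n+1} = x_n - f(x_n)(x_n - x_{n-1})/(f(x_n) - f(x_{n-1}))

Iteration 1:
  f(1.100000) = -0.205834
  f(2.080000) = 1.678069
  x_2 = 2.080000 - 1.678069×(2.080000 - 1.100000)/(1.678069 - (-0.205834))
       = 1.207074
Iteration 2:
  f(2.080000) = 1.678069
  f(1.207074) = -0.113341
  x_3 = 1.207074 - (-0.113341)×(1.207074 - 2.080000)/(-0.113341 - 1.678069)
       = 1.262303
Iteration 3:
  f(1.207074) = -0.113341
  f(1.262303) = -0.059859
  x_4 = 1.262303 - (-0.059859)×(1.262303 - 1.207074)/(-0.059859 - (-0.113341))
       = 1.324117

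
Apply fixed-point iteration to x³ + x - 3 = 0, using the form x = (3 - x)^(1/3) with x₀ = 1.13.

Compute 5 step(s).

Equation: x³ + x - 3 = 0
Fixed-point form: x = (3 - x)^(1/3)
x₀ = 1.13

x_1 = g(1.130000) = 1.232009
x_2 = g(1.232009) = 1.209187
x_3 = g(1.209187) = 1.214367
x_4 = g(1.214367) = 1.213195
x_5 = g(1.213195) = 1.213461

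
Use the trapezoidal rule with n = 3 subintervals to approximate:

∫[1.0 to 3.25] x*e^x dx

f(x) = x*e^x
a = 1.0, b = 3.25, n = 3
h = (b - a)/n = 0.750000

Trapezoidal rule: (h/2)[f(x₀) + 2f(x₁) + 2f(x₂) + ... + f(xₙ)]

x_0 = 1.0000, f(x_0) = 2.718282, coefficient = 1
x_1 = 1.7500, f(x_1) = 10.070555, coefficient = 2
x_2 = 2.5000, f(x_2) = 30.456235, coefficient = 2
x_3 = 3.2500, f(x_3) = 83.818605, coefficient = 1

I ≈ (0.750000/2) × 167.590466 = 62.846425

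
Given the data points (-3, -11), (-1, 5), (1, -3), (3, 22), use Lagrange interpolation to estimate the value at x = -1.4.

Lagrange interpolation formula:
P(x) = Σ yᵢ × Lᵢ(x)
where Lᵢ(x) = Π_{j≠i} (x - xⱼ)/(xᵢ - xⱼ)

L_0(-1.4) = (-1.4 - (-1))/(-3 - (-1)) × (-1.4 - 1)/(-3 - 1) × (-1.4 - 3)/(-3 - 3) = 0.088000
L_1(-1.4) = (-1.4 - (-3))/(-1 - (-3)) × (-1.4 - 1)/(-1 - 1) × (-1.4 - 3)/(-1 - 3) = 1.056000
L_2(-1.4) = (-1.4 - (-3))/(1 - (-3)) × (-1.4 - (-1))/(1 - (-1)) × (-1.4 - 3)/(1 - 3) = -0.176000
L_3(-1.4) = (-1.4 - (-3))/(3 - (-3)) × (-1.4 - (-1))/(3 - (-1)) × (-1.4 - 1)/(3 - 1) = 0.032000

P(-1.4) = (-11)×L_0(-1.4) + 5×L_1(-1.4) + (-3)×L_2(-1.4) + 22×L_3(-1.4)
P(-1.4) = 5.544000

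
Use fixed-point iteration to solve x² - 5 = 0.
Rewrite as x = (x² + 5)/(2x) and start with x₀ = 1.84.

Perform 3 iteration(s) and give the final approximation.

Equation: x² - 5 = 0
Fixed-point form: x = (x² + 5)/(2x)
x₀ = 1.84

x_1 = g(1.840000) = 2.278696
x_2 = g(2.278696) = 2.236467
x_3 = g(2.236467) = 2.236068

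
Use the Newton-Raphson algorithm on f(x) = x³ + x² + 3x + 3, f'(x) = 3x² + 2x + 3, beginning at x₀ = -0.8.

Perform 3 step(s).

f(x) = x³ + x² + 3x + 3
f'(x) = 3x² + 2x + 3
x₀ = -0.8

Newton-Raphson formula: x_{n+1} = x_n - f(x_n)/f'(x_n)

Iteration 1:
  f(-0.800000) = 0.728000
  f'(-0.800000) = 3.320000
  x_1 = -0.800000 - 0.728000/3.320000 = -1.019277
Iteration 2:
  f(-1.019277) = -0.077859
  f'(-1.019277) = 4.078223
  x_2 = -1.019277 - (-0.077859)/4.078223 = -1.000186
Iteration 3:
  f(-1.000186) = -0.000743
  f'(-1.000186) = 4.000743
  x_3 = -1.000186 - (-0.000743)/4.000743 = -1.000000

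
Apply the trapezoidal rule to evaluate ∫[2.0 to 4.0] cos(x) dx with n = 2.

f(x) = cos(x)
a = 2.0, b = 4.0, n = 2
h = (b - a)/n = 1.000000

Trapezoidal rule: (h/2)[f(x₀) + 2f(x₁) + 2f(x₂) + ... + f(xₙ)]

x_0 = 2.0000, f(x_0) = -0.416147, coefficient = 1
x_1 = 3.0000, f(x_1) = -0.989992, coefficient = 2
x_2 = 4.0000, f(x_2) = -0.653644, coefficient = 1

I ≈ (1.000000/2) × -3.049775 = -1.524888
Exact value: -1.666100
Error: 0.141212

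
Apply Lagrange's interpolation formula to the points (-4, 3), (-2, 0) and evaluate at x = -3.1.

Lagrange interpolation formula:
P(x) = Σ yᵢ × Lᵢ(x)
where Lᵢ(x) = Π_{j≠i} (x - xⱼ)/(xᵢ - xⱼ)

L_0(-3.1) = (-3.1 - (-2))/(-4 - (-2)) = 0.550000
L_1(-3.1) = (-3.1 - (-4))/(-2 - (-4)) = 0.450000

P(-3.1) = 3×L_0(-3.1) + 0×L_1(-3.1)
P(-3.1) = 1.650000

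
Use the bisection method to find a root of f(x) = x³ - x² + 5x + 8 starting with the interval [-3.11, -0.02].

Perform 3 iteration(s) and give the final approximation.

f(x) = x³ - x² + 5x + 8
Initial interval: [-3.11, -0.02]

Iteration 1:
  c_1 = (-3.110000 + (-0.020000))/2 = -1.565000
  f(c_1) = f(-1.565000) = -6.107262
  f(a) × f(c) ≥ 0, new interval: [-1.565000, -0.020000]
Iteration 2:
  c_2 = (-1.565000 + (-0.020000))/2 = -0.792500
  f(c_2) = f(-0.792500) = 2.911709
  f(a) × f(c) < 0, new interval: [-1.565000, -0.792500]
Iteration 3:
  c_3 = (-1.565000 + (-0.792500))/2 = -1.178750
  f(c_3) = f(-1.178750) = -0.921018
  f(a) × f(c) ≥ 0, new interval: [-1.178750, -0.792500]

After 3 iteration(s), the approximation is c_3 = -1.178750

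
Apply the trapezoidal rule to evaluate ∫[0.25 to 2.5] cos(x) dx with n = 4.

f(x) = cos(x)
a = 0.25, b = 2.5, n = 4
h = (b - a)/n = 0.562500

Trapezoidal rule: (h/2)[f(x₀) + 2f(x₁) + 2f(x₂) + ... + f(xₙ)]

x_0 = 0.2500, f(x_0) = 0.968912, coefficient = 1
x_1 = 0.8125, f(x_1) = 0.687686, coefficient = 2
x_2 = 1.3750, f(x_2) = 0.194548, coefficient = 2
x_3 = 1.9375, f(x_3) = -0.358540, coefficient = 2
x_4 = 2.5000, f(x_4) = -0.801144, coefficient = 1

I ≈ (0.562500/2) × 1.215155 = 0.341762
Exact value: 0.351068
Error: 0.009306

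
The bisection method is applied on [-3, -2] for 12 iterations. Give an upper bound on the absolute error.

Bisection error bound: |error| ≤ (b-a)/2^n
|error| ≤ (-2 - (-3))/2^12 = 1/2^12
|error| ≤ 0.0002441406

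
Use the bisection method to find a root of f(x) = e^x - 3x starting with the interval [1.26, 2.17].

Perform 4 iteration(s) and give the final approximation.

f(x) = e^x - 3x
Initial interval: [1.26, 2.17]

Iteration 1:
  c_1 = (1.260000 + 2.170000)/2 = 1.715000
  f(c_1) = f(1.715000) = 0.411676
  f(a) × f(c) < 0, new interval: [1.260000, 1.715000]
Iteration 2:
  c_2 = (1.260000 + 1.715000)/2 = 1.487500
  f(c_2) = f(1.487500) = -0.036483
  f(a) × f(c) ≥ 0, new interval: [1.487500, 1.715000]
Iteration 3:
  c_3 = (1.487500 + 1.715000)/2 = 1.601250
  f(c_3) = f(1.601250) = 0.155478
  f(a) × f(c) < 0, new interval: [1.487500, 1.601250]
Iteration 4:
  c_4 = (1.487500 + 1.601250)/2 = 1.544375
  f(c_4) = f(1.544375) = 0.051918
  f(a) × f(c) < 0, new interval: [1.487500, 1.544375]

After 4 iteration(s), the approximation is c_4 = 1.544375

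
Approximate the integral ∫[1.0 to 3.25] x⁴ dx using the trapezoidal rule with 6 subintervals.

f(x) = x⁴
a = 1.0, b = 3.25, n = 6
h = (b - a)/n = 0.375000

Trapezoidal rule: (h/2)[f(x₀) + 2f(x₁) + 2f(x₂) + ... + f(xₙ)]

x_0 = 1.0000, f(x_0) = 1.000000, coefficient = 1
x_1 = 1.3750, f(x_1) = 3.574463, coefficient = 2
x_2 = 1.7500, f(x_2) = 9.378906, coefficient = 2
x_3 = 2.1250, f(x_3) = 20.390869, coefficient = 2
x_4 = 2.5000, f(x_4) = 39.062500, coefficient = 2
x_5 = 2.8750, f(x_5) = 68.320557, coefficient = 2
x_6 = 3.2500, f(x_6) = 111.566406, coefficient = 1

I ≈ (0.375000/2) × 394.020996 = 73.878937
Exact value: 72.318164
Error: 1.560773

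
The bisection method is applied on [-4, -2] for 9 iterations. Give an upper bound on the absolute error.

Bisection error bound: |error| ≤ (b-a)/2^n
|error| ≤ (-2 - (-4))/2^9 = 2/2^9
|error| ≤ 0.0039062500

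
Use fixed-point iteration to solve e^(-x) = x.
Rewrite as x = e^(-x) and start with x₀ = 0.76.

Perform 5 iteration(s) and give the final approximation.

Equation: e^(-x) = x
Fixed-point form: x = e^(-x)
x₀ = 0.76

x_1 = g(0.760000) = 0.467666
x_2 = g(0.467666) = 0.626462
x_3 = g(0.626462) = 0.534479
x_4 = g(0.534479) = 0.585974
x_5 = g(0.585974) = 0.556563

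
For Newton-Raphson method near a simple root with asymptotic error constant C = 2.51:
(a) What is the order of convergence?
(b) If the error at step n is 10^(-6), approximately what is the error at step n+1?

(a) Newton-Raphson has quadratic (order 2) convergence near simple roots.
    This means |e_{n+1}| ≈ C|e_n|².

(b) With |e_n| = 10^(-6) and C = 2.51:
    |e_{n+1}| ≈ 2.51 × (10^(-6))² = 2.51 × 10^(-12)

(a) 2 (quadratic); (b) |e_{n+1}| ≈ 2.510e-12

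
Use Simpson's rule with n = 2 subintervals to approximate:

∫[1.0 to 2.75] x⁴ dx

f(x) = x⁴
a = 1.0, b = 2.75, n = 2
h = (b - a)/n = 0.875000

Simpson's rule: (h/3)[f(x₀) + 4f(x₁) + 2f(x₂) + ... + f(xₙ)]

x_0 = 1.0000, f(x_0) = 1.000000, coefficient = 1
x_1 = 1.8750, f(x_1) = 12.359619, coefficient = 4
x_2 = 2.7500, f(x_2) = 57.191406, coefficient = 1

I ≈ (0.875000/3) × 107.629883 = 31.392049
Exact value: 31.255273
Error: 0.136776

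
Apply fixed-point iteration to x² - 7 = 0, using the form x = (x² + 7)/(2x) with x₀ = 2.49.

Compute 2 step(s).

Equation: x² - 7 = 0
Fixed-point form: x = (x² + 7)/(2x)
x₀ = 2.49

x_1 = g(2.490000) = 2.650622
x_2 = g(2.650622) = 2.645756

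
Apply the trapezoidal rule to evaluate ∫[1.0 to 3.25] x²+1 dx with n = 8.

f(x) = x²+1
a = 1.0, b = 3.25, n = 8
h = (b - a)/n = 0.281250

Trapezoidal rule: (h/2)[f(x₀) + 2f(x₁) + 2f(x₂) + ... + f(xₙ)]

x_0 = 1.0000, f(x_0) = 2.000000, coefficient = 1
x_1 = 1.2812, f(x_1) = 2.641602, coefficient = 2
x_2 = 1.5625, f(x_2) = 3.441406, coefficient = 2
x_3 = 1.8438, f(x_3) = 4.399414, coefficient = 2
x_4 = 2.1250, f(x_4) = 5.515625, coefficient = 2
x_5 = 2.4062, f(x_5) = 6.790039, coefficient = 2
x_6 = 2.6875, f(x_6) = 8.222656, coefficient = 2
x_7 = 2.9688, f(x_7) = 9.813477, coefficient = 2
x_8 = 3.2500, f(x_8) = 11.562500, coefficient = 1

I ≈ (0.281250/2) × 95.210938 = 13.389038
Exact value: 13.359375
Error: 0.029663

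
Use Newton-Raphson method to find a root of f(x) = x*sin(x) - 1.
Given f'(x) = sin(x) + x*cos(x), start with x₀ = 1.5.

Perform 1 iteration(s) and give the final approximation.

f(x) = x*sin(x) - 1
f'(x) = sin(x) + x*cos(x)
x₀ = 1.5

Newton-Raphson formula: x_{n+1} = x_n - f(x_n)/f'(x_n)

Iteration 1:
  f(1.500000) = 0.496242
  f'(1.500000) = 1.103601
  x_1 = 1.500000 - 0.496242/1.103601 = 1.050342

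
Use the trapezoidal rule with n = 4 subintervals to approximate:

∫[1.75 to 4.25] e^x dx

f(x) = e^x
a = 1.75, b = 4.25, n = 4
h = (b - a)/n = 0.625000

Trapezoidal rule: (h/2)[f(x₀) + 2f(x₁) + 2f(x₂) + ... + f(xₙ)]

x_0 = 1.7500, f(x_0) = 5.754603, coefficient = 1
x_1 = 2.3750, f(x_1) = 10.751013, coefficient = 2
x_2 = 3.0000, f(x_2) = 20.085537, coefficient = 2
x_3 = 3.6250, f(x_3) = 37.524723, coefficient = 2
x_4 = 4.2500, f(x_4) = 70.105412, coefficient = 1

I ≈ (0.625000/2) × 212.582562 = 66.432050
Exact value: 64.350810
Error: 2.081241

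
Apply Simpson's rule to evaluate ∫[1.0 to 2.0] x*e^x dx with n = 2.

f(x) = x*e^x
a = 1.0, b = 2.0, n = 2
h = (b - a)/n = 0.500000

Simpson's rule: (h/3)[f(x₀) + 4f(x₁) + 2f(x₂) + ... + f(xₙ)]

x_0 = 1.0000, f(x_0) = 2.718282, coefficient = 1
x_1 = 1.5000, f(x_1) = 6.722534, coefficient = 4
x_2 = 2.0000, f(x_2) = 14.778112, coefficient = 1

I ≈ (0.500000/3) × 44.386528 = 7.397755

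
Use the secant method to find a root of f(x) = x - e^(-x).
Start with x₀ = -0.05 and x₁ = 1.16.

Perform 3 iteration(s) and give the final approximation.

f(x) = x - e^(-x)
x₀ = -0.05, x₁ = 1.16

Secant formula: x_{n+1} = x_n - f(x_n)(x_n - x_{n-1})/(f(x_n) - f(x_{n-1}))

Iteration 1:
  f(-0.050000) = -1.101271
  f(1.160000) = 0.846514
  x_2 = 1.160000 - 0.846514×(1.160000 - (-0.050000))/(0.846514 - (-1.101271))
       = 0.634130
Iteration 2:
  f(1.160000) = 0.846514
  f(0.634130) = 0.103733
  x_3 = 0.634130 - 0.103733×(0.634130 - 1.160000)/(0.103733 - 0.846514)
       = 0.560689
Iteration 3:
  f(0.634130) = 0.103733
  f(0.560689) = -0.010126
  x_4 = 0.560689 - (-0.010126)×(0.560689 - 0.634130)/(-0.010126 - 0.103733)
       = 0.567221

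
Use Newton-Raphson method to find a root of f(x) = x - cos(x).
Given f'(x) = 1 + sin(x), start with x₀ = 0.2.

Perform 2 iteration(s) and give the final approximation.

f(x) = x - cos(x)
f'(x) = 1 + sin(x)
x₀ = 0.2

Newton-Raphson formula: x_{n+1} = x_n - f(x_n)/f'(x_n)

Iteration 1:
  f(0.200000) = -0.780067
  f'(0.200000) = 1.198669
  x_1 = 0.200000 - (-0.780067)/1.198669 = 0.850777
Iteration 2:
  f(0.850777) = 0.191378
  f'(0.850777) = 1.751793
  x_2 = 0.850777 - 0.191378/1.751793 = 0.741530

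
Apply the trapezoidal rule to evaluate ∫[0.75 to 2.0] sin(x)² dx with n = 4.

f(x) = sin(x)²
a = 0.75, b = 2.0, n = 4
h = (b - a)/n = 0.312500

Trapezoidal rule: (h/2)[f(x₀) + 2f(x₁) + 2f(x₂) + ... + f(xₙ)]

x_0 = 0.7500, f(x_0) = 0.464631, coefficient = 1
x_1 = 1.0625, f(x_1) = 0.763133, coefficient = 2
x_2 = 1.3750, f(x_2) = 0.962151, coefficient = 2
x_3 = 1.6875, f(x_3) = 0.986442, coefficient = 2
x_4 = 2.0000, f(x_4) = 0.826822, coefficient = 1

I ≈ (0.312500/2) × 6.714906 = 1.049204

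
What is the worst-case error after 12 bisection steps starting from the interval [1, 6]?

Bisection error bound: |error| ≤ (b-a)/2^n
|error| ≤ (6 - 1)/2^12 = 5/2^12
|error| ≤ 0.0012207031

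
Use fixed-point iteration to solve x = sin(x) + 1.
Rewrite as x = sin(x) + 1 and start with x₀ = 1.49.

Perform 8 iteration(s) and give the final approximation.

Equation: x = sin(x) + 1
Fixed-point form: x = sin(x) + 1
x₀ = 1.49

x_1 = g(1.490000) = 1.996738
x_2 = g(1.996738) = 1.910650
x_3 = g(1.910650) = 1.942803
x_4 = g(1.942803) = 1.931600
x_5 = g(1.931600) = 1.935614
x_6 = g(1.935614) = 1.934189
x_7 = g(1.934189) = 1.934696
x_8 = g(1.934696) = 1.934516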